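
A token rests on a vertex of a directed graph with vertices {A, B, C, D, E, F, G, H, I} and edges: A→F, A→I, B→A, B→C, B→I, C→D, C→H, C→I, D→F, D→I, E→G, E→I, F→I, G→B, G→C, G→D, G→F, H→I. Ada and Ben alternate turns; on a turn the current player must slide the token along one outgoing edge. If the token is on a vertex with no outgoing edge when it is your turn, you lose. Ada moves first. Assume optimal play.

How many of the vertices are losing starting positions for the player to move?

2

Build the W/L table. Terminal = L. A non-terminal position is W if it has a move to some L; otherwise it is L.
Every edge goes from a vertex to one that appears earlier in the order I, F, D, A, H, C, B, G, E, so processing vertices in that order labels each vertex after all of its successors.
I: no outgoing edge → L
F: reaches L-position I → W
D: reaches L-position I → W
A: reaches L-position I → W
H: reaches L-position I → W
C: reaches L-position I → W
B: reaches L-position I → W
G: only reaches B(W), C(W), D(W), F(W), all W → L
E: reaches L-position G → W
The L vertices are G, I; that is 2 in all.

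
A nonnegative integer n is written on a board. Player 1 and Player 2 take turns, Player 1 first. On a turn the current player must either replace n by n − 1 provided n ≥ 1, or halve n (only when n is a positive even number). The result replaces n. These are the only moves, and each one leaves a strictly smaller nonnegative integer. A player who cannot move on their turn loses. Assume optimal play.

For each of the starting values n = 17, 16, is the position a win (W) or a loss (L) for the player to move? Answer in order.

17: L, 16: W

Use the standard recursion: the mover loses at a terminal position; elsewhere, the mover wins exactly when some move hands the opponent an L position.
n=0: no move → L
n=1: W (go to 0, an L position)
n=2: L (sole option 1(W) is W)
n=3: W (go to 2, an L position)
n=4: W (go to 2, an L position)
n=5: L (sole option 4(W) is W)
n=6: W (go to 5, an L position)
n=7: L (sole option 6(W) is W)
n=8: W (go to 7, an L position)
n=9: L (sole option 8(W) is W)
n=10: W (go to 5, an L position)
n=11: L (sole option 10(W) is W)
n=12: W (go to 11, an L position)
n=13: L (sole option 12(W) is W)
n=14: W (go to 7, an L position)
n=15: L (sole option 14(W) is W)
n=16: W (go to 15, an L position)
n=17: L (sole option 16(W) is W)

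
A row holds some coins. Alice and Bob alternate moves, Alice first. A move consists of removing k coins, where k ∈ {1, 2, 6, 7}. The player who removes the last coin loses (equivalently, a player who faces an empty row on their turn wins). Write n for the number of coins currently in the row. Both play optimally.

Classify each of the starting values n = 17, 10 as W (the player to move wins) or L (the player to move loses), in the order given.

17: L, 10: W

Work bottom-up. With no move the player to move wins. Otherwise the position is W if at least one move leads to an L position for the opponent, and L if every move leads to a W.
n=0: no move; the opponent has just taken the last coin and therefore loses → W
n=1: the only move is to 0(W), a W ⇒ L
n=2: can move to 1, which is L ⇒ W
n=3: can move to 1, which is L ⇒ W
n=4: moves to 3(W), 2(W); every one is W ⇒ L
n=5: can move to 4, which is L ⇒ W
n=6: can move to 4, which is L ⇒ W
n=7: can move to 1, which is L ⇒ W
n=8: can move to 1, which is L ⇒ W
n=9: moves to 8(W), 7(W), 3(W), 2(W); every one is W ⇒ L
n=10: can move to 9, which is L ⇒ W
n=11: can move to 9, which is L ⇒ W
n=12: moves to 11(W), 10(W), 6(W), 5(W); every one is W ⇒ L
n=13: can move to 12, which is L ⇒ W
n=14: can move to 12, which is L ⇒ W
n=15: can move to 9, which is L ⇒ W
n=16: can move to 9, which is L ⇒ W
n=17: moves to 16(W), 15(W), 11(W), 10(W); every one is W ⇒ L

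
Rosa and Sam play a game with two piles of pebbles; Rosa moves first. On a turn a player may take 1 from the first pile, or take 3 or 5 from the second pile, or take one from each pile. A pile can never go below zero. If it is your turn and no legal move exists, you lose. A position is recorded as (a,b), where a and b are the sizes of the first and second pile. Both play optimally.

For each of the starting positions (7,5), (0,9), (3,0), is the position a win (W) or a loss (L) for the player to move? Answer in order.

Classify positions by backward induction: terminal positions (no move available) are L. From any other position, the mover wins iff some move reaches an L.
No move ever increases a pile, so every position that can arise here has a ≤ 7 and b ≤ 9; it is enough to label the cells with 0 ≤ a ≤ 7 and 0 ≤ b ≤ 9.
Every move lowers a or b (never raises either), so fill the grid row by row in increasing a, and left to right within a row: each cell's successors are then already labelled.
      b=0  b=1  b=2  b=3  b=4  b=5  b=6  b=7  b=8  b=9
a=0:    L    L    L    W    W    W    W    W    L    L
a=1:    W    W    W    W    L    L    L    W    W    W
a=2:    L    L    L    W    W    W    W    W    L    L
a=3:    W    W    W    W    L    L    L    W    W    W
a=4:    L    L    L    W    W    W    W    W    L    L
a=5:    W    W    W    W    L    L    L    W    W    W
a=6:    L    L    L    W    W    W    W    W    L    L
a=7:    W    W    W    W    L    L    L    W    W    W
Cells with no legal move (terminal, hence L): (0,0), (0,1), (0,2).
The remaining L cells, each justified by listing all of its moves:
(0,8): moves to (0,5)(W), (0,3)(W); every one is W ⇒ L
(0,9): moves to (0,6)(W), (0,4)(W); every one is W ⇒ L
(1,4): moves to (0,4)(W), (1,1)(W), (0,3)(W); every one is W ⇒ L
(1,5): moves to (0,5)(W), (1,2)(W), (1,0)(W), (0,4)(W); every one is W ⇒ L
(1,6): moves to (0,6)(W), (1,3)(W), (1,1)(W), (0,5)(W); every one is W ⇒ L
(2,0): the only move is to (1,0)(W), a W ⇒ L
(2,1): moves to (1,1)(W), (1,0)(W); every one is W ⇒ L
(2,2): moves to (1,2)(W), (1,1)(W); every one is W ⇒ L
(2,8): moves to (1,8)(W), (2,5)(W), (2,3)(W), (1,7)(W); every one is W ⇒ L
(2,9): moves to (1,9)(W), (2,6)(W), (2,4)(W), (1,8)(W); every one is W ⇒ L
(3,4): moves to (2,4)(W), (3,1)(W), (2,3)(W); every one is W ⇒ L
(3,5): moves to (2,5)(W), (3,2)(W), (3,0)(W), (2,4)(W); every one is W ⇒ L
(3,6): moves to (2,6)(W), (3,3)(W), (3,1)(W), (2,5)(W); every one is W ⇒ L
(4,0): the only move is to (3,0)(W), a W ⇒ L
(4,1): moves to (3,1)(W), (3,0)(W); every one is W ⇒ L
(4,2): moves to (3,2)(W), (3,1)(W); every one is W ⇒ L
(4,8): moves to (3,8)(W), (4,5)(W), (4,3)(W), (3,7)(W); every one is W ⇒ L
(4,9): moves to (3,9)(W), (4,6)(W), (4,4)(W), (3,8)(W); every one is W ⇒ L
(5,4): moves to (4,4)(W), (5,1)(W), (4,3)(W); every one is W ⇒ L
(5,5): moves to (4,5)(W), (5,2)(W), (5,0)(W), (4,4)(W); every one is W ⇒ L
(5,6): moves to (4,6)(W), (5,3)(W), (5,1)(W), (4,5)(W); every one is W ⇒ L
(6,0): the only move is to (5,0)(W), a W ⇒ L
(6,1): moves to (5,1)(W), (5,0)(W); every one is W ⇒ L
(6,2): moves to (5,2)(W), (5,1)(W); every one is W ⇒ L
(6,8): moves to (5,8)(W), (6,5)(W), (6,3)(W), (5,7)(W); every one is W ⇒ L
(6,9): moves to (5,9)(W), (6,6)(W), (6,4)(W), (5,8)(W); every one is W ⇒ L
(7,4): moves to (6,4)(W), (7,1)(W), (6,3)(W); every one is W ⇒ L
(7,5): moves to (6,5)(W), (7,2)(W), (7,0)(W), (6,4)(W); every one is W ⇒ L
(7,6): moves to (6,6)(W), (7,3)(W), (7,1)(W), (6,5)(W); every one is W ⇒ L
Every other cell has at least one move into one of the L cells above, so it is W.
(7,5): one of the L cells justified above, so L
(0,9): one of the L cells justified above, so L
(3,0): the move to (2,0) reaches an L cell, so W

(7,5): L, (0,9): L, (3,0): W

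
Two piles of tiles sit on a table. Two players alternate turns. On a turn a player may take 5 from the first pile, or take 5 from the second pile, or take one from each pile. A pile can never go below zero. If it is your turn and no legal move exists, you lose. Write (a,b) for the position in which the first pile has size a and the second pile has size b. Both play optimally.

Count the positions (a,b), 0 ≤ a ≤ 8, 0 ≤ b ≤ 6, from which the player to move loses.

Use the standard recursion: the mover loses at a terminal position; elsewhere, the mover wins exactly when some move hands the opponent an L position.
Every move lowers a or b (never raises either), so fill the grid row by row in increasing a, and left to right within a row: each cell's successors are then already labelled.
      b=0  b=1  b=2  b=3  b=4  b=5  b=6
a=0:    L    L    L    L    L    W    W
a=1:    L    W    W    W    W    W    L
a=2:    L    W    L    L    L    W    L
a=3:    L    W    L    W    W    W    L
a=4:    L    W    L    W    L    W    L
a=5:    W    W    W    W    W    W    L
a=6:    W    L    L    L    L    L    W
a=7:    W    L    W    W    W    W    W
a=8:    W    L    W    L    L    L    W
Cells with no legal move (terminal, hence L): (0,0), (0,1), (0,2), (0,3), (0,4), (1,0), (2,0), (3,0), (4,0).
The remaining L cells, each justified by listing all of its moves:
(1,6): moves to (1,1)(W), (0,5)(W); every one is W ⇒ L
(2,2): the only move is to (1,1)(W), a W ⇒ L
(2,3): the only move is to (1,2)(W), a W ⇒ L
(2,4): the only move is to (1,3)(W), a W ⇒ L
(2,6): moves to (2,1)(W), (1,5)(W); every one is W ⇒ L
(3,2): the only move is to (2,1)(W), a W ⇒ L
(3,6): moves to (3,1)(W), (2,5)(W); every one is W ⇒ L
(4,2): the only move is to (3,1)(W), a W ⇒ L
(4,4): the only move is to (3,3)(W), a W ⇒ L
(4,6): moves to (4,1)(W), (3,5)(W); every one is W ⇒ L
(5,6): moves to (0,6)(W), (5,1)(W), (4,5)(W); every one is W ⇒ L
(6,1): moves to (1,1)(W), (5,0)(W); every one is W ⇒ L
(6,2): moves to (1,2)(W), (5,1)(W); every one is W ⇒ L
(6,3): moves to (1,3)(W), (5,2)(W); every one is W ⇒ L
(6,4): moves to (1,4)(W), (5,3)(W); every one is W ⇒ L
(6,5): moves to (1,5)(W), (6,0)(W), (5,4)(W); every one is W ⇒ L
(7,1): moves to (2,1)(W), (6,0)(W); every one is W ⇒ L
(8,1): moves to (3,1)(W), (7,0)(W); every one is W ⇒ L
(8,3): moves to (3,3)(W), (7,2)(W); every one is W ⇒ L
(8,4): moves to (3,4)(W), (7,3)(W); every one is W ⇒ L
(8,5): moves to (3,5)(W), (8,0)(W), (7,4)(W); every one is W ⇒ L
Every other cell has at least one move into one of the L cells above, so it is W.
L cells per row: a=0: 5, a=1: 2, a=2: 5, a=3: 3, a=4: 4, a=5: 1, a=6: 5, a=7: 1, a=8: 4; total 30.

30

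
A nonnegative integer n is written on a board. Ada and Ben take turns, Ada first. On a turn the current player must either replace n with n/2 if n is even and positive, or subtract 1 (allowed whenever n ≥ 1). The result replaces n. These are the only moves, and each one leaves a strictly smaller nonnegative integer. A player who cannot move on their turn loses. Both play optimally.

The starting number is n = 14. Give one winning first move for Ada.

Move to 7.

Build the W/L table. Terminal = L. A non-terminal position is W if it has a move to some L; otherwise it is L.
n=0: no move → L
n=1: →0(L), so W
n=2: →1(W) only, which is W, so L
n=3: →2(L), so W
n=4: →2(L), so W
n=5: →4(W) only, which is W, so L
n=6: →5(L), so W
n=7: →6(W) only, which is W, so L
n=8: →7(L), so W
n=9: →8(W) only, which is W, so L
n=10: →5(L), so W
n=11: →10(W) only, which is W, so L
n=12: →11(L), so W
n=13: →12(W) only, which is W, so L
n=14: →7(L), so W
From 14, the L positions reachable in one move are: 7, 13. Any move reaching one of these is winning.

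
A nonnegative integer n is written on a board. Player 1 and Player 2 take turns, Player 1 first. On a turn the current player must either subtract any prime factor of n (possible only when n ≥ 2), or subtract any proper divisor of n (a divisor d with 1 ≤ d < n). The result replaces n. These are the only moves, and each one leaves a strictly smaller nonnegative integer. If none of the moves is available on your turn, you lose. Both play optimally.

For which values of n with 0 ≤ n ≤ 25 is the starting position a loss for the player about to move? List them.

Use the standard recursion: the mover loses at a terminal position; elsewhere, the mover wins exactly when some move hands the opponent an L position.
n=0: no move → L
n=1: no move → L
n=2: →0(L), so W
n=3: →0(L), so W
n=4: →2(W), 3(W) — all W, so L
n=5: →0(L), so W
n=6: →4(L), so W
n=7: →0(L), so W
n=8: →4(L), so W
n=9: →6(W), 8(W) — all W, so L
n=10: →9(L), so W
n=11: →0(L), so W
n=12: →9(L), so W
n=13: →0(L), so W
n=14: →7(W), 12(W), 13(W) — all W, so L
n=15: →14(L), so W
n=16: →14(L), so W
n=17: →0(L), so W
n=18: →9(L), so W
n=19: →0(L), so W
n=20: →10(W), 15(W), 16(W), 18(W), 19(W) — all W, so L
n=21: →14(L), so W
n=22: →20(L), so W
n=23: →0(L), so W
n=24: →20(L), so W
n=25: →20(L), so W
Reading off the rows marked L gives the requested list; there are 6 such values of n.

0, 1, 4, 9, 14, 20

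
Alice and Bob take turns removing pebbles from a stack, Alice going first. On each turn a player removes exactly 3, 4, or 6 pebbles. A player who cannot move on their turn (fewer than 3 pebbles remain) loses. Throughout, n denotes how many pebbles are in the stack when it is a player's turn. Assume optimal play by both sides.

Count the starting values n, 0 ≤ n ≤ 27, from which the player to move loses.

10

Work bottom-up. With no move the player to move loses. Otherwise the position is W if at least one move leads to an L position for the opponent, and L if every move leads to a W.
n=0: no move → L
n=1: no move → L
n=2: no move → L
n=3: reaches L-position 0 → W
n=4: reaches L-position 1 → W
n=5: reaches L-position 2 → W
n=6: reaches L-position 2 → W
n=7: reaches L-position 1 → W
n=8: reaches L-position 2 → W
n=9: only reaches 6(W), 5(W), 3(W), all W → L
n=10: only reaches 7(W), 6(W), 4(W), all W → L
n=11: only reaches 8(W), 7(W), 5(W), all W → L
n=12: reaches L-position 9 → W
n=13: reaches L-position 10 → W
n=14: reaches L-position 11 → W
n=15: reaches L-position 11 → W
n=16: reaches L-position 10 → W
n=17: reaches L-position 11 → W
n=18: only reaches 15(W), 14(W), 12(W), all W → L
n=19: only reaches 16(W), 15(W), 13(W), all W → L
n=20: only reaches 17(W), 16(W), 14(W), all W → L
n=21: reaches L-position 18 → W
n=22: reaches L-position 19 → W
n=23: reaches L-position 20 → W
n=24: reaches L-position 20 → W
n=25: reaches L-position 19 → W
n=26: reaches L-position 20 → W
n=27: only reaches 24(W), 23(W), 21(W), all W → L
L entries with 0 ≤ n ≤ 27: n = 0, 1, 2, 9, 10, 11, 18, 19, 20, 27; that makes 10.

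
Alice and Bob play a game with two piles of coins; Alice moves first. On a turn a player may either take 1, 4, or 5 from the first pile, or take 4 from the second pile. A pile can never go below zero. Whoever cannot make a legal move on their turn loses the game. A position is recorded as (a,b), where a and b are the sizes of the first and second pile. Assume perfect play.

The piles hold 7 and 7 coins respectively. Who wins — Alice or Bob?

Alice wins.

Work bottom-up. With no move the player to move loses. Otherwise the position is W if at least one move leads to an L position for the opponent, and L if every move leads to a W.
No move ever increases a pile, so every position that can arise here has a ≤ 7 and b ≤ 7; it is enough to label the cells with 0 ≤ a ≤ 7 and 0 ≤ b ≤ 7.
Every move lowers a or b (never raises either), so fill the grid row by row in increasing a, and left to right within a row: each cell's successors are then already labelled.
      b=0  b=1  b=2  b=3  b=4  b=5  b=6  b=7
a=0:    L    L    L    L    W    W    W    W
a=1:    W    W    W    W    L    L    L    L
a=2:    L    L    L    L    W    W    W    W
a=3:    W    W    W    W    L    L    L    L
a=4:    W    W    W    W    W    W    W    W
a=5:    W    W    W    W    W    W    W    W
a=6:    W    W    W    W    W    W    W    W
a=7:    W    W    W    W    W    W    W    W
Cells with no legal move (terminal, hence L): (0,0), (0,1), (0,2), (0,3).
The remaining L cells, each justified by listing all of its moves:
(1,4): only reaches (0,4)(W), (1,0)(W), all W → L
(1,5): only reaches (0,5)(W), (1,1)(W), all W → L
(1,6): only reaches (0,6)(W), (1,2)(W), all W → L
(1,7): only reaches (0,7)(W), (1,3)(W), all W → L
(2,0): only reaches (1,0)(W), which is W → L
(2,1): only reaches (1,1)(W), which is W → L
(2,2): only reaches (1,2)(W), which is W → L
(2,3): only reaches (1,3)(W), which is W → L
(3,4): only reaches (2,4)(W), (3,0)(W), all W → L
(3,5): only reaches (2,5)(W), (3,1)(W), all W → L
(3,6): only reaches (2,6)(W), (3,2)(W), all W → L
(3,7): only reaches (2,7)(W), (3,3)(W), all W → L
Every other cell has at least one move into one of the L cells above, so it is W.
From (7,7) Alice can move to (3,7), reaching an L position.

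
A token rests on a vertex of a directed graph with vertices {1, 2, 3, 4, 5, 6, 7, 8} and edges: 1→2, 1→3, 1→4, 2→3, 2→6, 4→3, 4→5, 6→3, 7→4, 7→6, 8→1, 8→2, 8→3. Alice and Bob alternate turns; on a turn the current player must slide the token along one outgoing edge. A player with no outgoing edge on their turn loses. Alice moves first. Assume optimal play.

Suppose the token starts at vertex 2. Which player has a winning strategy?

Alice wins.

Compute win/loss labels from the base case upward. A position with no move is L. Any other position is W if it can reach an L in one move, else L.
Every edge goes from a vertex to one that appears earlier in the order 3, 5, 4, 6, 7, 2, 1, 8, so processing vertices in that order labels each vertex after all of its successors.
3: no outgoing edge → L
5: no outgoing edge → L
4: reaches L-position 5 → W
6: reaches L-position 3 → W
7: only reaches 6(W), 4(W), all W → L
2: reaches L-position 3 → W
1: reaches L-position 3 → W
8: reaches L-position 3 → W
The starting position 2 is W: Alice should move to 3, handing over an L position.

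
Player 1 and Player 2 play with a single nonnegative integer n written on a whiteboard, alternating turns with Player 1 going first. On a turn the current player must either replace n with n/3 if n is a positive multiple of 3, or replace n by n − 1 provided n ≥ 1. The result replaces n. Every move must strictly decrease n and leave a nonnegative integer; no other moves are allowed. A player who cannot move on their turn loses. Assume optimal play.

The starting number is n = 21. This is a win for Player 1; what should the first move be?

Positions with no move are L. A position that does have a move is losing for the player to move precisely when every available move leads to a winning position for the opponent. Fill in the labels:
n=0: no move → L
n=1: W (go to 0, an L position)
n=2: L (sole option 1(W) is W)
n=3: W (go to 2, an L position)
n=4: L (sole option 3(W) is W)
n=5: W (go to 4, an L position)
n=6: W (go to 2, an L position)
n=7: L (sole option 6(W) is W)
n=8: W (go to 7, an L position)
n=9: L (options 3(W), 8(W) are all W)
n=10: W (go to 9, an L position)
n=11: L (sole option 10(W) is W)
n=12: W (go to 4, an L position)
n=13: L (sole option 12(W) is W)
n=14: W (go to 13, an L position)
n=15: L (options 5(W), 14(W) are all W)
n=16: W (go to 15, an L position)
n=17: L (sole option 16(W) is W)
n=18: W (go to 17, an L position)
n=19: L (sole option 18(W) is W)
n=20: W (go to 19, an L position)
n=21: W (go to 7, an L position)
From 21, the L positions reachable in one move are: 7.

Move to 7.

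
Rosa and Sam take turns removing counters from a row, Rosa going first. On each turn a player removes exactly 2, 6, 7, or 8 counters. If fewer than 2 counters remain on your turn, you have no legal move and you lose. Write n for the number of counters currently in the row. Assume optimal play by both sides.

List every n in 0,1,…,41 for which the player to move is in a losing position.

Classify positions by backward induction: terminal positions (no move available) are L. From any other position, the mover wins iff some move reaches an L.
n=0: no move → L
n=1: no move → L
n=2: reaches L-position 0 → W
n=3: reaches L-position 1 → W
n=4: only reaches 2(W), which is W → L
n=5: only reaches 3(W), which is W → L
n=6: reaches L-position 4 → W
n=7: reaches L-position 5 → W
n=8: reaches L-position 1 → W
n=9: reaches L-position 1 → W
n=10: reaches L-position 4 → W
n=11: reaches L-position 5 → W
n=12: reaches L-position 5 → W
n=13: reaches L-position 5 → W
n=14: only reaches 12(W), 8(W), 7(W), 6(W), all W → L
n=15: only reaches 13(W), 9(W), 8(W), 7(W), all W → L
n=16: reaches L-position 14 → W
n=17: reaches L-position 15 → W
n=18: only reaches 16(W), 12(W), 11(W), 10(W), all W → L
n=19: only reaches 17(W), 13(W), 12(W), 11(W), all W → L
n=20: reaches L-position 18 → W
n=21: reaches L-position 19 → W
n=22: reaches L-position 15 → W
n=23: reaches L-position 15 → W
n=24: reaches L-position 18 → W
n=25: reaches L-position 19 → W
n=26: reaches L-position 19 → W
n=27: reaches L-position 19 → W
n=28: only reaches 26(W), 22(W), 21(W), 20(W), all W → L
n=29: only reaches 27(W), 23(W), 22(W), 21(W), all W → L
n=30: reaches L-position 28 → W
n=31: reaches L-position 29 → W
n=32: only reaches 30(W), 26(W), 25(W), 24(W), all W → L
n=33: only reaches 31(W), 27(W), 26(W), 25(W), all W → L
n=34: reaches L-position 32 → W
n=35: reaches L-position 33 → W
n=36: reaches L-position 29 → W
n=37: reaches L-position 29 → W
n=38: reaches L-position 32 → W
n=39: reaches L-position 33 → W
n=40: reaches L-position 33 → W
n=41: reaches L-position 33 → W
Reading off the rows marked L gives the requested list; there are 12 such values of n.

0, 1, 4, 5, 14, 15, 18, 19, 28, 29, 32, 33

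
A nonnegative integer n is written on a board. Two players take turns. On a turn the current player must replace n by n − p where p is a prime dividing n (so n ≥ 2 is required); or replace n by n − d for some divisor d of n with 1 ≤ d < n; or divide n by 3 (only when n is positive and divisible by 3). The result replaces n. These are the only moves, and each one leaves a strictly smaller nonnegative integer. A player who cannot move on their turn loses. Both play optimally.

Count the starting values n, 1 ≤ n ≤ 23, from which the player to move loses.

5

Classify positions by backward induction: terminal positions (no move available) are L. From any other position, the mover wins iff some move reaches an L.
n=0: no move → L
n=1: no move → L
n=2: →0(L), so W
n=3: →0(L), so W
n=4: →2(W), 3(W) — all W, so L
n=5: →0(L), so W
n=6: →4(L), so W
n=7: →0(L), so W
n=8: →4(L), so W
n=9: →3(W), 6(W), 8(W) — all W, so L
n=10: →9(L), so W
n=11: →0(L), so W
n=12: →4(L), so W
n=13: →0(L), so W
n=14: →7(W), 12(W), 13(W) — all W, so L
n=15: →14(L), so W
n=16: →14(L), so W
n=17: →0(L), so W
n=18: →9(L), so W
n=19: →0(L), so W
n=20: →10(W), 15(W), 16(W), 18(W), 19(W) — all W, so L
n=21: →14(L), so W
n=22: →20(L), so W
n=23: →0(L), so W
L entries with 1 ≤ n ≤ 23 (n=0 is outside the asked range and is not counted): n = 1, 4, 9, 14, 20; that makes 5.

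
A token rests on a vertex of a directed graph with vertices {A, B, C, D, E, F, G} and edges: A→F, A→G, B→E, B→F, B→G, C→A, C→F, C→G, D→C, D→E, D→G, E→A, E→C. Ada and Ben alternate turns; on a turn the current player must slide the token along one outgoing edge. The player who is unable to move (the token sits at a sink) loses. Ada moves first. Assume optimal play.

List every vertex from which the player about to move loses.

Use the standard recursion: the mover loses at a terminal position; elsewhere, the mover wins exactly when some move hands the opponent an L position.
Every edge goes from a vertex to one that appears earlier in the order G, F, A, C, E, D, B, so processing vertices in that order labels each vertex after all of its successors.
G: no outgoing edge → L
F: no outgoing edge → L
A: can move to F, which is L ⇒ W
C: can move to F, which is L ⇒ W
E: moves to C(W), A(W); every one is W ⇒ L
D: can move to E, which is L ⇒ W
B: can move to E, which is L ⇒ W
Reading off the rows marked L gives the requested list; there are 3 such vertices.

E, F, G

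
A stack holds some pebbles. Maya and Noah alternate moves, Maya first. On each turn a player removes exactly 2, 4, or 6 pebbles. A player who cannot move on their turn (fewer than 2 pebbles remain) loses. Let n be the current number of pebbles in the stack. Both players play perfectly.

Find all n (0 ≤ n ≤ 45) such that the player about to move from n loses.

0, 1, 8, 9, 16, 17, 24, 25, 32, 33, 40, 41

Label each position W (a win for the player to move) or L (a loss). A position with no legal move is L; any other position is W exactly when some move reaches an L, and L when every move reaches a W.
n=0: no move → L
n=1: no move → L
n=2: W (go to 0, an L position)
n=3: W (go to 1, an L position)
n=4: W (go to 0, an L position)
n=5: W (go to 1, an L position)
n=6: W (go to 0, an L position)
n=7: W (go to 1, an L position)
n=8: L (options 6(W), 4(W), 2(W) are all W)
n=9: L (options 7(W), 5(W), 3(W) are all W)
n=10: W (go to 8, an L position)
n=11: W (go to 9, an L position)
n=12: W (go to 8, an L position)
n=13: W (go to 9, an L position)
n=14: W (go to 8, an L position)
n=15: W (go to 9, an L position)
n=16: L (options 14(W), 12(W), 10(W) are all W)
n=17: L (options 15(W), 13(W), 11(W) are all W)
n=18: W (go to 16, an L position)
n=19: W (go to 17, an L position)
n=20: W (go to 16, an L position)
n=21: W (go to 17, an L position)
n=22: W (go to 16, an L position)
n=23: W (go to 17, an L position)
n=24: L (options 22(W), 20(W), 18(W) are all W)
n=25: L (options 23(W), 21(W), 19(W) are all W)
n=26: W (go to 24, an L position)
n=27: W (go to 25, an L position)
n=28: W (go to 24, an L position)
n=29: W (go to 25, an L position)
n=30: W (go to 24, an L position)
n=31: W (go to 25, an L position)
n=32: L (options 30(W), 28(W), 26(W) are all W)
n=33: L (options 31(W), 29(W), 27(W) are all W)
n=34: W (go to 32, an L position)
n=35: W (go to 33, an L position)
n=36: W (go to 32, an L position)
n=37: W (go to 33, an L position)
n=38: W (go to 32, an L position)
n=39: W (go to 33, an L position)
n=40: L (options 38(W), 36(W), 34(W) are all W)
n=41: L (options 39(W), 37(W), 35(W) are all W)
n=42: W (go to 40, an L position)
n=43: W (go to 41, an L position)
n=44: W (go to 40, an L position)
n=45: W (go to 41, an L position)
Reading off the rows marked L gives the requested list; there are 12 such values of n.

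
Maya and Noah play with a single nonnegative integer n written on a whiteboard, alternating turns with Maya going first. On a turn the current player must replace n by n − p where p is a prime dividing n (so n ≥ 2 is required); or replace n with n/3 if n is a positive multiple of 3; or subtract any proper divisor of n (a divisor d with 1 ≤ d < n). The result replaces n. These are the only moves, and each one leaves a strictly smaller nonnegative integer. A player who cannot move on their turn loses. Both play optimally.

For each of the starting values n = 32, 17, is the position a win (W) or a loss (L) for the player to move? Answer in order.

Compute win/loss labels from the base case upward. A position with no move is L. Any other position is W if it can reach an L in one move, else L.
n=0: no move → L
n=1: no move → L
n=2: W (go to 0, an L position)
n=3: W (go to 0, an L position)
n=4: L (options 2(W), 3(W) are all W)
n=5: W (go to 0, an L position)
n=6: W (go to 4, an L position)
n=7: W (go to 0, an L position)
n=8: W (go to 4, an L position)
n=9: L (options 3(W), 6(W), 8(W) are all W)
n=10: W (go to 9, an L position)
n=11: W (go to 0, an L position)
n=12: W (go to 4, an L position)
n=13: W (go to 0, an L position)
n=14: L (options 7(W), 12(W), 13(W) are all W)
n=15: W (go to 14, an L position)
n=16: W (go to 14, an L position)
n=17: W (go to 0, an L position)
n=18: W (go to 9, an L position)
n=19: W (go to 0, an L position)
n=20: L (options 10(W), 15(W), 16(W), 18(W), 19(W) are all W)
n=21: W (go to 14, an L position)
n=22: W (go to 20, an L position)
n=23: W (go to 0, an L position)
n=24: W (go to 20, an L position)
n=25: W (go to 20, an L position)
n=26: L (options 13(W), 24(W), 25(W) are all W)
n=27: W (go to 9, an L position)
n=28: W (go to 14, an L position)
n=29: W (go to 0, an L position)
n=30: W (go to 20, an L position)
n=31: W (go to 0, an L position)
n=32: L (options 16(W), 24(W), 28(W), 30(W), 31(W) are all W)

32: L, 17: W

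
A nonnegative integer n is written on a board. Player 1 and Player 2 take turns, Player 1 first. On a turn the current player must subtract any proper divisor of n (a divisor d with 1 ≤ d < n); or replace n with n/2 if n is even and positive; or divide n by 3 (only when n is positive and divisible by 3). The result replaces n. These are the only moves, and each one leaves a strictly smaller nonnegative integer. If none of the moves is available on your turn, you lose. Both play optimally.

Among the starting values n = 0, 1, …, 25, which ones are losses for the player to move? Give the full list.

0, 1, 4, 7, 9, 11, 13, 15, 17, 19, 23, 25

Use the standard recursion: the mover loses at a terminal position; elsewhere, the mover wins exactly when some move hands the opponent an L position.
n=0: no move → L
n=1: no move → L
n=2: can move to 1, which is L ⇒ W
n=3: can move to 1, which is L ⇒ W
n=4: moves to 2(W), 3(W); every one is W ⇒ L
n=5: can move to 4, which is L ⇒ W
n=6: can move to 4, which is L ⇒ W
n=7: the only move is to 6(W), a W ⇒ L
n=8: can move to 4, which is L ⇒ W
n=9: moves to 3(W), 6(W), 8(W); every one is W ⇒ L
n=10: can move to 9, which is L ⇒ W
n=11: the only move is to 10(W), a W ⇒ L
n=12: can move to 4, which is L ⇒ W
n=13: the only move is to 12(W), a W ⇒ L
n=14: can move to 7, which is L ⇒ W
n=15: moves to 5(W), 10(W), 12(W), 14(W); every one is W ⇒ L
n=16: can move to 15, which is L ⇒ W
n=17: the only move is to 16(W), a W ⇒ L
n=18: can move to 9, which is L ⇒ W
n=19: the only move is to 18(W), a W ⇒ L
n=20: can move to 15, which is L ⇒ W
n=21: can move to 7, which is L ⇒ W
n=22: can move to 11, which is L ⇒ W
n=23: the only move is to 22(W), a W ⇒ L
n=24: can move to 23, which is L ⇒ W
n=25: moves to 20(W), 24(W); every one is W ⇒ L
The losing starting values of n are exactly the entries labelled L in this table (12 of them).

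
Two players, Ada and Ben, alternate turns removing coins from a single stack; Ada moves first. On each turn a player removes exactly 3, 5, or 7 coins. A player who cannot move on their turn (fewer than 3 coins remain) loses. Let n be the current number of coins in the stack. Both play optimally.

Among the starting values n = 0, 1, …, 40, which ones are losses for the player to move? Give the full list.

Label each position W (a win for the player to move) or L (a loss). A position with no legal move is L; any other position is W exactly when some move reaches an L, and L when every move reaches a W.
n=0: no move → L
n=1: no move → L
n=2: no move → L
n=3: →0(L), so W
n=4: →1(L), so W
n=5: →2(L), so W
n=6: →1(L), so W
n=7: →2(L), so W
n=8: →1(L), so W
n=9: →2(L), so W
n=10: →7(W), 5(W), 3(W) — all W, so L
n=11: →8(W), 6(W), 4(W) — all W, so L
n=12: →9(W), 7(W), 5(W) — all W, so L
n=13: →10(L), so W
n=14: →11(L), so W
n=15: →12(L), so W
n=16: →11(L), so W
n=17: →12(L), so W
n=18: →11(L), so W
n=19: →12(L), so W
n=20: →17(W), 15(W), 13(W) — all W, so L
n=21: →18(W), 16(W), 14(W) — all W, so L
n=22: →19(W), 17(W), 15(W) — all W, so L
n=23: →20(L), so W
n=24: →21(L), so W
n=25: →22(L), so W
n=26: →21(L), so W
n=27: →22(L), so W
n=28: →21(L), so W
n=29: →22(L), so W
n=30: →27(W), 25(W), 23(W) — all W, so L
n=31: →28(W), 26(W), 24(W) — all W, so L
n=32: →29(W), 27(W), 25(W) — all W, so L
n=33: →30(L), so W
n=34: →31(L), so W
n=35: →32(L), so W
n=36: →31(L), so W
n=37: →32(L), so W
n=38: →31(L), so W
n=39: →32(L), so W
n=40: →37(W), 35(W), 33(W) — all W, so L
The losing starting values of n are exactly the entries labelled L in this table (13 of them).

0, 1, 2, 10, 11, 12, 20, 21, 22, 30, 31, 32, 40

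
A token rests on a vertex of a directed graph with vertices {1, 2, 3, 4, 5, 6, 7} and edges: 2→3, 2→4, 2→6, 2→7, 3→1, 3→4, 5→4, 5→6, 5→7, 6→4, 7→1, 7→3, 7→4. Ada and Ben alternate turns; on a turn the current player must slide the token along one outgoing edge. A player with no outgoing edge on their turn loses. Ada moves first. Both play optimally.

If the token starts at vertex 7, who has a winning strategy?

Ada wins.

Classify positions by backward induction: terminal positions (no move available) are L. From any other position, the mover wins iff some move reaches an L.
Every edge goes from a vertex to one that appears earlier in the order 4, 1, 3, 7, 6, 5, 2, so processing vertices in that order labels each vertex after all of its successors.
4: no outgoing edge → L
1: no outgoing edge → L
3: W (go to 1, an L position)
7: W (go to 1, an L position)
6: W (go to 4, an L position)
5: W (go to 4, an L position)
2: W (go to 4, an L position)
The starting position 7 is W: Ada should move to 1, handing over an L position.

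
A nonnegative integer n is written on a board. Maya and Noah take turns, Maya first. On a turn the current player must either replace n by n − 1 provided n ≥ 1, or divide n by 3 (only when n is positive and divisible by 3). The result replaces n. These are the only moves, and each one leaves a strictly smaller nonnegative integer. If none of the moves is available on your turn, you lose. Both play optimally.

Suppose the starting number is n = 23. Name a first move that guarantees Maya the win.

Move to 22.

Compute win/loss labels from the base case upward. A position with no move is L. Any other position is W if it can reach an L in one move, else L.
n=0: no move → L
n=1: W (go to 0, an L position)
n=2: L (sole option 1(W) is W)
n=3: W (go to 2, an L position)
n=4: L (sole option 3(W) is W)
n=5: W (go to 4, an L position)
n=6: W (go to 2, an L position)
n=7: L (sole option 6(W) is W)
n=8: W (go to 7, an L position)
n=9: L (options 3(W), 8(W) are all W)
n=10: W (go to 9, an L position)
n=11: L (sole option 10(W) is W)
n=12: W (go to 4, an L position)
n=13: L (sole option 12(W) is W)
n=14: W (go to 13, an L position)
n=15: L (options 5(W), 14(W) are all W)
n=16: W (go to 15, an L position)
n=17: L (sole option 16(W) is W)
n=18: W (go to 17, an L position)
n=19: L (sole option 18(W) is W)
n=20: W (go to 19, an L position)
n=21: W (go to 7, an L position)
n=22: L (sole option 21(W) is W)
n=23: W (go to 22, an L position)
From 23, the L positions reachable in one move are: 22.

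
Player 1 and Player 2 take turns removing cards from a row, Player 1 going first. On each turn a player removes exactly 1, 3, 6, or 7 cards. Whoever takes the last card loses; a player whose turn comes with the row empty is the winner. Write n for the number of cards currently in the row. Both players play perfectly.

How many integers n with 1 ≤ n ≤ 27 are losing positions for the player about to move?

8

Positions with no move are W. A position that does have a move is losing for the player to move precisely when every available move leads to a winning position for the opponent. Fill in the labels:
n=0: no move; the opponent has just taken the last card and therefore loses → W
n=1: only reaches 0(W), which is W → L
n=2: reaches L-position 1 → W
n=3: only reaches 2(W), 0(W), all W → L
n=4: reaches L-position 3 → W
n=5: only reaches 4(W), 2(W), all W → L
n=6: reaches L-position 5 → W
n=7: reaches L-position 1 → W
n=8: reaches L-position 5 → W
n=9: reaches L-position 3 → W
n=10: reaches L-position 3 → W
n=11: reaches L-position 5 → W
n=12: reaches L-position 5 → W
n=13: only reaches 12(W), 10(W), 7(W), 6(W), all W → L
n=14: reaches L-position 13 → W
n=15: only reaches 14(W), 12(W), 9(W), 8(W), all W → L
n=16: reaches L-position 15 → W
n=17: only reaches 16(W), 14(W), 11(W), 10(W), all W → L
n=18: reaches L-position 17 → W
n=19: reaches L-position 13 → W
n=20: reaches L-position 17 → W
n=21: reaches L-position 15 → W
n=22: reaches L-position 15 → W
n=23: reaches L-position 17 → W
n=24: reaches L-position 17 → W
n=25: only reaches 24(W), 22(W), 19(W), 18(W), all W → L
n=26: reaches L-position 25 → W
n=27: only reaches 26(W), 24(W), 21(W), 20(W), all W → L
L entries with 1 ≤ n ≤ 27 (the range starts at n=1): n = 1, 3, 5, 13, 15, 17, 25, 27; that makes 8.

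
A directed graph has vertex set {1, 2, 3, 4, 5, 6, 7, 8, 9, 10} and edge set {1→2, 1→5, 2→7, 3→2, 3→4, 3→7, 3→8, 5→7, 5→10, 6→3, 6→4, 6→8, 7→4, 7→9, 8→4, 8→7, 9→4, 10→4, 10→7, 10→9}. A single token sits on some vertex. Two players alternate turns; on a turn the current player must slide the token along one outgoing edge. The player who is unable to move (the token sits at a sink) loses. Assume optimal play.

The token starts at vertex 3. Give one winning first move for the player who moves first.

Move to 2.

Build the W/L table. Terminal = L. A non-terminal position is W if it has a move to some L; otherwise it is L.
Every edge goes from a vertex to one that appears earlier in the order 4, 9, 7, 10, 8, 5, 2, 3, 6, 1, so processing vertices in that order labels each vertex after all of its successors.
4: no outgoing edge → L
9: can move to 4, which is L ⇒ W
7: can move to 4, which is L ⇒ W
10: can move to 4, which is L ⇒ W
8: can move to 4, which is L ⇒ W
5: moves to 10(W), 7(W); every one is W ⇒ L
2: the only move is to 7(W), a W ⇒ L
3: can move to 2, which is L ⇒ W
6: can move to 4, which is L ⇒ W
1: can move to 2, which is L ⇒ W
From 3, the L positions reachable in one move are: 2, 4. Any move reaching one of these is winning.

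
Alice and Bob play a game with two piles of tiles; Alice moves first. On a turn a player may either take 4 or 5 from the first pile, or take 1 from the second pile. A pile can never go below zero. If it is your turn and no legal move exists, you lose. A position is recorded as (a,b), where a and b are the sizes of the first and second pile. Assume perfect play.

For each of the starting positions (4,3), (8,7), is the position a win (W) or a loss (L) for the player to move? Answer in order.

(4,3): L, (8,7): W

Build the W/L table. Terminal = L. A non-terminal position is W if it has a move to some L; otherwise it is L.
No move ever increases a pile, so every position that can arise here has a ≤ 8 and b ≤ 7; it is enough to label the cells with 0 ≤ a ≤ 8 and 0 ≤ b ≤ 7.
Every move lowers a or b (never raises either), so fill the grid row by row in increasing a, and left to right within a row: each cell's successors are then already labelled.
      b=0  b=1  b=2  b=3  b=4  b=5  b=6  b=7
a=0:    L    W    L    W    L    W    L    W
a=1:    L    W    L    W    L    W    L    W
a=2:    L    W    L    W    L    W    L    W
a=3:    L    W    L    W    L    W    L    W
a=4:    W    L    W    L    W    L    W    L
a=5:    W    L    W    L    W    L    W    L
a=6:    W    L    W    L    W    L    W    L
a=7:    W    L    W    L    W    L    W    L
a=8:    W    W    W    W    W    W    W    W
Cells with no legal move (terminal, hence L): (0,0), (1,0), (2,0), (3,0).
The remaining L cells, each justified by listing all of its moves:
(0,2): only reaches (0,1)(W), which is W → L
(0,4): only reaches (0,3)(W), which is W → L
(0,6): only reaches (0,5)(W), which is W → L
(1,2): only reaches (1,1)(W), which is W → L
(1,4): only reaches (1,3)(W), which is W → L
(1,6): only reaches (1,5)(W), which is W → L
(2,2): only reaches (2,1)(W), which is W → L
(2,4): only reaches (2,3)(W), which is W → L
(2,6): only reaches (2,5)(W), which is W → L
(3,2): only reaches (3,1)(W), which is W → L
(3,4): only reaches (3,3)(W), which is W → L
(3,6): only reaches (3,5)(W), which is W → L
(4,1): only reaches (0,1)(W), (4,0)(W), all W → L
(4,3): only reaches (0,3)(W), (4,2)(W), all W → L
(4,5): only reaches (0,5)(W), (4,4)(W), all W → L
(4,7): only reaches (0,7)(W), (4,6)(W), all W → L
(5,1): only reaches (1,1)(W), (0,1)(W), (5,0)(W), all W → L
(5,3): only reaches (1,3)(W), (0,3)(W), (5,2)(W), all W → L
(5,5): only reaches (1,5)(W), (0,5)(W), (5,4)(W), all W → L
(5,7): only reaches (1,7)(W), (0,7)(W), (5,6)(W), all W → L
(6,1): only reaches (2,1)(W), (1,1)(W), (6,0)(W), all W → L
(6,3): only reaches (2,3)(W), (1,3)(W), (6,2)(W), all W → L
(6,5): only reaches (2,5)(W), (1,5)(W), (6,4)(W), all W → L
(6,7): only reaches (2,7)(W), (1,7)(W), (6,6)(W), all W → L
(7,1): only reaches (3,1)(W), (2,1)(W), (7,0)(W), all W → L
(7,3): only reaches (3,3)(W), (2,3)(W), (7,2)(W), all W → L
(7,5): only reaches (3,5)(W), (2,5)(W), (7,4)(W), all W → L
(7,7): only reaches (3,7)(W), (2,7)(W), (7,6)(W), all W → L
Every other cell has at least one move into one of the L cells above, so it is W.
(4,3): one of the L cells justified above, so L
(8,7): the move to (4,7) reaches an L cell, so W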